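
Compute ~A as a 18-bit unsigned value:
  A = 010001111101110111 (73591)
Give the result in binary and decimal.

Flip each bit (0->1, 1->0):
  010001111101110111
  101110000010001000

Answer: 101110000010001000 (188552)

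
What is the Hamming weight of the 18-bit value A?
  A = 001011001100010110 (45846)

001011001100010110
1-bits at positions (from bit 0 = LSB): 1, 2, 4, 8, 9, 12, 13, 15
Count = 8

Answer: 8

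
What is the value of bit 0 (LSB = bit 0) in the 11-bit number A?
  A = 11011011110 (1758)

Bit 0 is the 1st from the right.
  11011011110
            ^
That bit is 0.

Answer: 0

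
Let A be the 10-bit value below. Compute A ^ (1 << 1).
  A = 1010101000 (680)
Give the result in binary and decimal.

Mask = 1 << 1 = 0000000010
Bit 1 of A is 0; XOR with the mask flips it to 1.
  1010101000
^ 0000000010
------------
  1010101010

Answer: 1010101010 (682)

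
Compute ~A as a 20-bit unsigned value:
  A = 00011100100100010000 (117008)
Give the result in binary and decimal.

Flip each bit (0->1, 1->0):
  00011100100100010000
  11100011011011101111

Answer: 11100011011011101111 (931567)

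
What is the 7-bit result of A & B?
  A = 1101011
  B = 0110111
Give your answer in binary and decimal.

Apply & to each column (1 only where both bits are 1):
  1101011
& 0110111
---------
  0100011

Answer: 0100011 (35)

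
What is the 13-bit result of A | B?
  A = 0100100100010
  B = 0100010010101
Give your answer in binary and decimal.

Apply | to each column (1 where either bit is 1):
  0100100100010
| 0100010010101
---------------
  0100110110111

Answer: 0100110110111 (2487)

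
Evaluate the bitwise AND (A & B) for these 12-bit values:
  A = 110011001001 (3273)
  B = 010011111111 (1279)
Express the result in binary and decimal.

Apply & to each column (1 only where both bits are 1):
  110011001001
& 010011111111
--------------
  010011001001

Answer: 010011001001 (1225)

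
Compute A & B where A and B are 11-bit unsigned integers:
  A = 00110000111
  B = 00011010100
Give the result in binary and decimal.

Apply & to each column (1 only where both bits are 1):
  00110000111
& 00011010100
-------------
  00010000100

Answer: 00010000100 (132)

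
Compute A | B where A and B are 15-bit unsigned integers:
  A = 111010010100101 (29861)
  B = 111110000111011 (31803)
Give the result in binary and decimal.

Apply | to each column (1 where either bit is 1):
  111010010100101
| 111110000111011
-----------------
  111110010111111

Answer: 111110010111111 (31935)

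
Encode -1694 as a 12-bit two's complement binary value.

1. Binary of +1694:  011010011110
2. Invert bits:     100101100001
3. Add 1:           100101100010

Answer: 100101100010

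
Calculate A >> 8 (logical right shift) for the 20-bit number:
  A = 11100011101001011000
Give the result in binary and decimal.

Logical shift right by 8: drop the bottom 8 bit(s), prepend 8 zero(s) on the left.
  11100011101001011000  ->  keep [111000111010], discard [01011000], prepend 00000000
= 00000000111000111010

Answer: 00000000111000111010 (3642)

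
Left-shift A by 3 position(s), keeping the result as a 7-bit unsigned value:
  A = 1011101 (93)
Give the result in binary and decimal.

Shift left by 3: drop the top 3 bit(s), append 3 zero(s) on the right.
  1011101  ->  discard [101], keep [1101], append 000
= 1101000

Answer: 1101000 (104)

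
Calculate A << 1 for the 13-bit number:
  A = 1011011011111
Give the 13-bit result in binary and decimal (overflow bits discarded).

Shift left by 1: drop the top 1 bit(s), append 1 zero(s) on the right.
  1011011011111  ->  discard [1], keep [011011011111], append 0
= 0110110111110

Answer: 0110110111110 (3518)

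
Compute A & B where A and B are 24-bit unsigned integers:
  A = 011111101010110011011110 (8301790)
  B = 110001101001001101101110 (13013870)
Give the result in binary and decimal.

Apply & to each column (1 only where both bits are 1):
  011111101010110011011110
& 110001101001001101101110
--------------------------
  010001101000000001001110

Answer: 010001101000000001001110 (4620366)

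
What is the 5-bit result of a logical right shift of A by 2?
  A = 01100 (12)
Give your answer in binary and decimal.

Logical shift right by 2: drop the bottom 2 bit(s), prepend 2 zero(s) on the left.
  01100  ->  keep [011], discard [00], prepend 00
= 00011

Answer: 00011 (3)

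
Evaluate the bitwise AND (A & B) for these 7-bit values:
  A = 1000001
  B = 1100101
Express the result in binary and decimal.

Apply & to each column (1 only where both bits are 1):
  1000001
& 1100101
---------
  1000001

Answer: 1000001 (65)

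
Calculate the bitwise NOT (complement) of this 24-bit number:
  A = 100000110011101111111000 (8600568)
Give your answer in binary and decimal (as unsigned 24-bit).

Flip each bit (0->1, 1->0):
  100000110011101111111000
  011111001100010000000111

Answer: 011111001100010000000111 (8176647)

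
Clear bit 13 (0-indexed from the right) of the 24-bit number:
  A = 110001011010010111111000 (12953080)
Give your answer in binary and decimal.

Mask = ~(1 << 13) = 111111111101111111111111
Bit 13 of A is 1, so AND-ing with the mask clears it to 0.
  110001011010010111111000
& 111111111101111111111111
--------------------------
  110001011000010111111000

Answer: 110001011000010111111000 (12944888)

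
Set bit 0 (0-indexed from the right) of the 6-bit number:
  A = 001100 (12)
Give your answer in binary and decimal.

Mask = 1 << 0 = 000001
Bit 0 of A is 0, so OR-ing with the mask flips it to 1.
  001100
| 000001
--------
  001101

Answer: 001101 (13)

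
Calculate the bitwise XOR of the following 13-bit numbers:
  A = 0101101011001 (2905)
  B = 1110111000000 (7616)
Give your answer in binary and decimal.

Apply ^ to each column (1 where bits differ):
  0101101011001
^ 1110111000000
---------------
  1011010011001

Answer: 1011010011001 (5785)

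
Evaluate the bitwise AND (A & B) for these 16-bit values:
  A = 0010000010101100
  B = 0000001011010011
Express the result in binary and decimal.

Apply & to each column (1 only where both bits are 1):
  0010000010101100
& 0000001011010011
------------------
  0000000010000000

Answer: 0000000010000000 (128)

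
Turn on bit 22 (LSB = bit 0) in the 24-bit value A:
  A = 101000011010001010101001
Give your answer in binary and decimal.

Mask = 1 << 22 = 010000000000000000000000
Bit 22 of A is 0, so OR-ing with the mask flips it to 1.
  101000011010001010101001
| 010000000000000000000000
--------------------------
  111000011010001010101001

Answer: 111000011010001010101001 (14787241)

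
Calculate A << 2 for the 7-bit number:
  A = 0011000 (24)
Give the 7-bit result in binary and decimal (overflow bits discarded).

Shift left by 2: drop the top 2 bit(s), append 2 zero(s) on the right.
  0011000  ->  discard [00], keep [11000], append 00
= 1100000

Answer: 1100000 (96)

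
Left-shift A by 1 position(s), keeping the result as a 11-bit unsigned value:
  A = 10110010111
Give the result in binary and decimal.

Shift left by 1: drop the top 1 bit(s), append 1 zero(s) on the right.
  10110010111  ->  discard [1], keep [0110010111], append 0
= 01100101110

Answer: 01100101110 (814)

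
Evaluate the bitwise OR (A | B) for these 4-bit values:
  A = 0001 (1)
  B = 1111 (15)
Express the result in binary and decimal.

Apply | to each column (1 where either bit is 1):
  0001
| 1111
------
  1111

Answer: 1111 (15)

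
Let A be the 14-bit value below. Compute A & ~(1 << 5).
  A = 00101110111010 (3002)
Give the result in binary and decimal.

Mask = ~(1 << 5) = 11111111011111
Bit 5 of A is 1, so AND-ing with the mask clears it to 0.
  00101110111010
& 11111111011111
----------------
  00101110011010

Answer: 00101110011010 (2970)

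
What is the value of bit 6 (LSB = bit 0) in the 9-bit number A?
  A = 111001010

Bit 6 is the 7th from the right.
  111001010
    ^
That bit is 1.

Answer: 1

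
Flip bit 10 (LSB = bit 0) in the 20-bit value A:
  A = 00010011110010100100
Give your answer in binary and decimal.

Mask = 1 << 10 = 00000000010000000000
Bit 10 of A is 1; XOR with the mask flips it to 0.
  00010011110010100100
^ 00000000010000000000
----------------------
  00010011100010100100

Answer: 00010011100010100100 (80036)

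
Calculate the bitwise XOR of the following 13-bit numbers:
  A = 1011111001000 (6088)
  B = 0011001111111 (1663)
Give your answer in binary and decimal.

Apply ^ to each column (1 where bits differ):
  1011111001000
^ 0011001111111
---------------
  1000110110111

Answer: 1000110110111 (4535)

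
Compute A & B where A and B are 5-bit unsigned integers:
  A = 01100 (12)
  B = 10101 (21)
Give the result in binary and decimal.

Apply & to each column (1 only where both bits are 1):
  01100
& 10101
-------
  00100

Answer: 00100 (4)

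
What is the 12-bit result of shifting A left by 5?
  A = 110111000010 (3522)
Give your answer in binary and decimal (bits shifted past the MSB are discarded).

Shift left by 5: drop the top 5 bit(s), append 5 zero(s) on the right.
  110111000010  ->  discard [11011], keep [1000010], append 00000
= 100001000000

Answer: 100001000000 (2112)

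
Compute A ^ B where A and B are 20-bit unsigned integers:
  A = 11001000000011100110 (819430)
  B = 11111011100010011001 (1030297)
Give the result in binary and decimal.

Apply ^ to each column (1 where bits differ):
  11001000000011100110
^ 11111011100010011001
----------------------
  00110011100001111111

Answer: 00110011100001111111 (211071)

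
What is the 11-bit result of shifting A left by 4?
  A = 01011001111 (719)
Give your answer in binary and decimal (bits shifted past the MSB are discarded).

Shift left by 4: drop the top 4 bit(s), append 4 zero(s) on the right.
  01011001111  ->  discard [0101], keep [1001111], append 0000
= 10011110000

Answer: 10011110000 (1264)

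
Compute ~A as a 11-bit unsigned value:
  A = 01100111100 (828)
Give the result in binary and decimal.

Flip each bit (0->1, 1->0):
  01100111100
  10011000011

Answer: 10011000011 (1219)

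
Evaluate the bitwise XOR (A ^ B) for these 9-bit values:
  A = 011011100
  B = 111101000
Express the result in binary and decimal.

Apply ^ to each column (1 where bits differ):
  011011100
^ 111101000
-----------
  100110100

Answer: 100110100 (308)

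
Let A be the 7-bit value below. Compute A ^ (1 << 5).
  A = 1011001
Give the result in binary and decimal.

Mask = 1 << 5 = 0100000
Bit 5 of A is 0; XOR with the mask flips it to 1.
  1011001
^ 0100000
---------
  1111001

Answer: 1111001 (121)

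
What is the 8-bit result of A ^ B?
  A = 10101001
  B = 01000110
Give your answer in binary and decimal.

Apply ^ to each column (1 where bits differ):
  10101001
^ 01000110
----------
  11101111

Answer: 11101111 (239)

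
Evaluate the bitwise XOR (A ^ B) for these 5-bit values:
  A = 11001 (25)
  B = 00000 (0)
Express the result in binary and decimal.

Apply ^ to each column (1 where bits differ):
  11001
^ 00000
-------
  11001

Answer: 11001 (25)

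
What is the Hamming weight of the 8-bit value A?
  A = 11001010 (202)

11001010
1-bits at positions (from bit 0 = LSB): 1, 3, 6, 7
Count = 4

Answer: 4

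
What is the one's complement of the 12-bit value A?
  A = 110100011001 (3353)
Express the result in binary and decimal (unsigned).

Flip each bit (0->1, 1->0):
  110100011001
  001011100110

Answer: 001011100110 (742)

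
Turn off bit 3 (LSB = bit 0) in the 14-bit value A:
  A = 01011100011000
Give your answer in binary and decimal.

Mask = ~(1 << 3) = 11111111110111
Bit 3 of A is 1, so AND-ing with the mask clears it to 0.
  01011100011000
& 11111111110111
----------------
  01011100010000

Answer: 01011100010000 (5904)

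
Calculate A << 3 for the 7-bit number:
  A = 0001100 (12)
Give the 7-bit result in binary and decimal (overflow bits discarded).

Shift left by 3: drop the top 3 bit(s), append 3 zero(s) on the right.
  0001100  ->  discard [000], keep [1100], append 000
= 1100000

Answer: 1100000 (96)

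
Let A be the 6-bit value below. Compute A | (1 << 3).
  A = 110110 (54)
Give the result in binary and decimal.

Mask = 1 << 3 = 001000
Bit 3 of A is 0, so OR-ing with the mask flips it to 1.
  110110
| 001000
--------
  111110

Answer: 111110 (62)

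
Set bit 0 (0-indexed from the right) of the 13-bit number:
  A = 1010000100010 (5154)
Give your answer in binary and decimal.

Mask = 1 << 0 = 0000000000001
Bit 0 of A is 0, so OR-ing with the mask flips it to 1.
  1010000100010
| 0000000000001
---------------
  1010000100011

Answer: 1010000100011 (5155)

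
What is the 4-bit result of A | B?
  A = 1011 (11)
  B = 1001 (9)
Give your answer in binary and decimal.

Apply | to each column (1 where either bit is 1):
  1011
| 1001
------
  1011

Answer: 1011 (11)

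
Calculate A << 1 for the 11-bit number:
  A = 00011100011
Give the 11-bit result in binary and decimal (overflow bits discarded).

Shift left by 1: drop the top 1 bit(s), append 1 zero(s) on the right.
  00011100011  ->  discard [0], keep [0011100011], append 0
= 00111000110

Answer: 00111000110 (454)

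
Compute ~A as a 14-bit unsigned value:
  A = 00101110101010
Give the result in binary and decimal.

Flip each bit (0->1, 1->0):
  00101110101010
  11010001010101

Answer: 11010001010101 (13397)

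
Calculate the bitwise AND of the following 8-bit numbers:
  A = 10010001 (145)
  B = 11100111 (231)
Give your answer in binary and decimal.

Apply & to each column (1 only where both bits are 1):
  10010001
& 11100111
----------
  10000001

Answer: 10000001 (129)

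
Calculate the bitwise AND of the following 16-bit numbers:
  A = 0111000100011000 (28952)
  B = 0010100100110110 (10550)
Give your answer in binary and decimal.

Apply & to each column (1 only where both bits are 1):
  0111000100011000
& 0010100100110110
------------------
  0010000100010000

Answer: 0010000100010000 (8464)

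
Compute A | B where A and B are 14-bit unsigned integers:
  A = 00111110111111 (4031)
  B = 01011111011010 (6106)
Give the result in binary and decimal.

Apply | to each column (1 where either bit is 1):
  00111110111111
| 01011111011010
----------------
  01111111111111

Answer: 01111111111111 (8191)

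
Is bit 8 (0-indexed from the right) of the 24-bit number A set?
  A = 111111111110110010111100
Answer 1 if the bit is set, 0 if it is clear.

Bit 8 is the 9th from the right.
  111111111110110010111100
                 ^
That bit is 0.

Answer: 0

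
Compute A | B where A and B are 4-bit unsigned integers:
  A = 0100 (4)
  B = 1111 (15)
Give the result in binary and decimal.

Apply | to each column (1 where either bit is 1):
  0100
| 1111
------
  1111

Answer: 1111 (15)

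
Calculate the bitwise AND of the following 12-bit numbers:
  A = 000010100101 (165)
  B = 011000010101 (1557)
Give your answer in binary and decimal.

Apply & to each column (1 only where both bits are 1):
  000010100101
& 011000010101
--------------
  000000000101

Answer: 000000000101 (5)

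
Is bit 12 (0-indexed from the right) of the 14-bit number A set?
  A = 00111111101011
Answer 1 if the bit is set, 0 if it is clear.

Bit 12 is the 13th from the right.
  00111111101011
   ^
That bit is 0.

Answer: 0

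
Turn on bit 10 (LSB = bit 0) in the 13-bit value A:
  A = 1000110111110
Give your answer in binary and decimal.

Mask = 1 << 10 = 0010000000000
Bit 10 of A is 0, so OR-ing with the mask flips it to 1.
  1000110111110
| 0010000000000
---------------
  1010110111110

Answer: 1010110111110 (5566)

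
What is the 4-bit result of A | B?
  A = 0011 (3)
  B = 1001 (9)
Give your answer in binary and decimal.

Apply | to each column (1 where either bit is 1):
  0011
| 1001
------
  1011

Answer: 1011 (11)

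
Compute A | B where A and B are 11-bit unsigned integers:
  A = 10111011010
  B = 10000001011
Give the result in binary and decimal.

Apply | to each column (1 where either bit is 1):
  10111011010
| 10000001011
-------------
  10111011011

Answer: 10111011011 (1499)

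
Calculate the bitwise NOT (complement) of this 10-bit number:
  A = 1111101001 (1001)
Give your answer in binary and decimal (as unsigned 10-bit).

Flip each bit (0->1, 1->0):
  1111101001
  0000010110

Answer: 0000010110 (22)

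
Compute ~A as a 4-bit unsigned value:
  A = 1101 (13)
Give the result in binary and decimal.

Flip each bit (0->1, 1->0):
  1101
  0010

Answer: 0010 (2)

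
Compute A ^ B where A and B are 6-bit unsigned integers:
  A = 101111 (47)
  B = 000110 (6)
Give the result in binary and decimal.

Apply ^ to each column (1 where bits differ):
  101111
^ 000110
--------
  101001

Answer: 101001 (41)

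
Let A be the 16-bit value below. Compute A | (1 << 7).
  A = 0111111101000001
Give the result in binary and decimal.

Mask = 1 << 7 = 0000000010000000
Bit 7 of A is 0, so OR-ing with the mask flips it to 1.
  0111111101000001
| 0000000010000000
------------------
  0111111111000001

Answer: 0111111111000001 (32705)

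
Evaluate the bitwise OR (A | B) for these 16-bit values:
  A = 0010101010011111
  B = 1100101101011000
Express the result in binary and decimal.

Apply | to each column (1 where either bit is 1):
  0010101010011111
| 1100101101011000
------------------
  1110101111011111

Answer: 1110101111011111 (60383)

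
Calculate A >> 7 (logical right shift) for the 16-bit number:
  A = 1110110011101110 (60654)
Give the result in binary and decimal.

Logical shift right by 7: drop the bottom 7 bit(s), prepend 7 zero(s) on the left.
  1110110011101110  ->  keep [111011001], discard [1101110], prepend 0000000
= 0000000111011001

Answer: 0000000111011001 (473)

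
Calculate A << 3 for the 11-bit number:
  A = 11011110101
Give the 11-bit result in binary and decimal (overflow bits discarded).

Shift left by 3: drop the top 3 bit(s), append 3 zero(s) on the right.
  11011110101  ->  discard [110], keep [11110101], append 000
= 11110101000

Answer: 11110101000 (1960)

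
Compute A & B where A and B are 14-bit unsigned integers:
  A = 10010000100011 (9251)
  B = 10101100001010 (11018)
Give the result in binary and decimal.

Apply & to each column (1 only where both bits are 1):
  10010000100011
& 10101100001010
----------------
  10000000000010

Answer: 10000000000010 (8194)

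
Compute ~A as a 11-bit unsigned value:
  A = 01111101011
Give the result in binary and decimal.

Flip each bit (0->1, 1->0):
  01111101011
  10000010100

Answer: 10000010100 (1044)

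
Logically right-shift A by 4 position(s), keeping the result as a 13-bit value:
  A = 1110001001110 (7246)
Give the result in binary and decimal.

Logical shift right by 4: drop the bottom 4 bit(s), prepend 4 zero(s) on the left.
  1110001001110  ->  keep [111000100], discard [1110], prepend 0000
= 0000111000100

Answer: 0000111000100 (452)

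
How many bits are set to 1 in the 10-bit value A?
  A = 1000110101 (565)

1000110101
1-bits at positions (from bit 0 = LSB): 0, 2, 4, 5, 9
Count = 5

Answer: 5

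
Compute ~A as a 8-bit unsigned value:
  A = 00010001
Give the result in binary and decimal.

Flip each bit (0->1, 1->0):
  00010001
  11101110

Answer: 11101110 (238)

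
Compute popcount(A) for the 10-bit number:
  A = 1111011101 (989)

1111011101
1-bits at positions (from bit 0 = LSB): 0, 2, 3, 4, 6, 7, 8, 9
Count = 8

Answer: 8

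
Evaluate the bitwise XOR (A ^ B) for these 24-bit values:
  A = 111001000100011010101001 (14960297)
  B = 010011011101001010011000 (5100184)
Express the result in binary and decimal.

Apply ^ to each column (1 where bits differ):
  111001000100011010101001
^ 010011011101001010011000
--------------------------
  101010011001010000110001

Answer: 101010011001010000110001 (11113521)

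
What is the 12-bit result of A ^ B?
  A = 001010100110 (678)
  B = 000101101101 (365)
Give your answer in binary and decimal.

Apply ^ to each column (1 where bits differ):
  001010100110
^ 000101101101
--------------
  001111001011

Answer: 001111001011 (971)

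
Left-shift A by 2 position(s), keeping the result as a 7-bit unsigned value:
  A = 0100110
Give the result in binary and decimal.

Shift left by 2: drop the top 2 bit(s), append 2 zero(s) on the right.
  0100110  ->  discard [01], keep [00110], append 00
= 0011000

Answer: 0011000 (24)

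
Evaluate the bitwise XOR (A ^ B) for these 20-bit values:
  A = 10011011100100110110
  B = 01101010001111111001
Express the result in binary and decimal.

Apply ^ to each column (1 where bits differ):
  10011011100100110110
^ 01101010001111111001
----------------------
  11110001101011001111

Answer: 11110001101011001111 (989903)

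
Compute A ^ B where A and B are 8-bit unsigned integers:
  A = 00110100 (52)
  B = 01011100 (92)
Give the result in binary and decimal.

Apply ^ to each column (1 where bits differ):
  00110100
^ 01011100
----------
  01101000

Answer: 01101000 (104)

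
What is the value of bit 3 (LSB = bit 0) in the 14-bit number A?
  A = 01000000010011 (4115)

Bit 3 is the 4th from the right.
  01000000010011
            ^
That bit is 0.

Answer: 0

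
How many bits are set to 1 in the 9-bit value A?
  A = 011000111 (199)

011000111
1-bits at positions (from bit 0 = LSB): 0, 1, 2, 6, 7
Count = 5

Answer: 5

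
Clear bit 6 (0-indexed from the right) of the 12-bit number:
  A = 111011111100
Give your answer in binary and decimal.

Mask = ~(1 << 6) = 111110111111
Bit 6 of A is 1, so AND-ing with the mask clears it to 0.
  111011111100
& 111110111111
--------------
  111010111100

Answer: 111010111100 (3772)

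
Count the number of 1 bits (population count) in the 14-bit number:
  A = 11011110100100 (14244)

11011110100100
1-bits at positions (from bit 0 = LSB): 2, 5, 7, 8, 9, 10, 12, 13
Count = 8

Answer: 8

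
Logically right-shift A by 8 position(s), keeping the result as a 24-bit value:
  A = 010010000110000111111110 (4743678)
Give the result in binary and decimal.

Logical shift right by 8: drop the bottom 8 bit(s), prepend 8 zero(s) on the left.
  010010000110000111111110  ->  keep [0100100001100001], discard [11111110], prepend 00000000
= 000000000100100001100001

Answer: 000000000100100001100001 (18529)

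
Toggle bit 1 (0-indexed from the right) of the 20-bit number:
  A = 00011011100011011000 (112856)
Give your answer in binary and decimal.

Mask = 1 << 1 = 00000000000000000010
Bit 1 of A is 0; XOR with the mask flips it to 1.
  00011011100011011000
^ 00000000000000000010
----------------------
  00011011100011011010

Answer: 00011011100011011010 (112858)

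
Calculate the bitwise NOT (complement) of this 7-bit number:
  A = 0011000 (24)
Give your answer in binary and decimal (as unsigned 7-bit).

Flip each bit (0->1, 1->0):
  0011000
  1100111

Answer: 1100111 (103)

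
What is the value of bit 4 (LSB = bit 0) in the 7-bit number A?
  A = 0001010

Bit 4 is the 5th from the right.
  0001010
    ^
That bit is 0.

Answer: 0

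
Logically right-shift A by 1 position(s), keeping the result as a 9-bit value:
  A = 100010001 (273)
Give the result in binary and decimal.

Logical shift right by 1: drop the bottom 1 bit(s), prepend 1 zero(s) on the left.
  100010001  ->  keep [10001000], discard [1], prepend 0
= 010001000

Answer: 010001000 (136)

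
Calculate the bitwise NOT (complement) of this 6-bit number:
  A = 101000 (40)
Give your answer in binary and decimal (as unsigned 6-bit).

Flip each bit (0->1, 1->0):
  101000
  010111

Answer: 010111 (23)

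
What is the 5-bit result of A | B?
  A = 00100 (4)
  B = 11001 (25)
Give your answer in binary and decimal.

Apply | to each column (1 where either bit is 1):
  00100
| 11001
-------
  11101

Answer: 11101 (29)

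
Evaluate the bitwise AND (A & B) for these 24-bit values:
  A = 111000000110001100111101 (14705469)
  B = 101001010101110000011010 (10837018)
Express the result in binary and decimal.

Apply & to each column (1 only where both bits are 1):
  111000000110001100111101
& 101001010101110000011010
--------------------------
  101000000100000000011000

Answer: 101000000100000000011000 (10502168)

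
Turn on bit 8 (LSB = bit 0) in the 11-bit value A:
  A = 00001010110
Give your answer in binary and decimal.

Mask = 1 << 8 = 00100000000
Bit 8 of A is 0, so OR-ing with the mask flips it to 1.
  00001010110
| 00100000000
-------------
  00101010110

Answer: 00101010110 (342)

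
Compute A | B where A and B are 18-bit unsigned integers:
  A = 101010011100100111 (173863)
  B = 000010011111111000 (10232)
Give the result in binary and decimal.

Apply | to each column (1 where either bit is 1):
  101010011100100111
| 000010011111111000
--------------------
  101010011111111111

Answer: 101010011111111111 (174079)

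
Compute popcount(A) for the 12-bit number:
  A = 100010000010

100010000010
1-bits at positions (from bit 0 = LSB): 1, 7, 11
Count = 3

Answer: 3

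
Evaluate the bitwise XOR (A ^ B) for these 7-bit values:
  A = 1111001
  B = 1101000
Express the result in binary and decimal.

Apply ^ to each column (1 where bits differ):
  1111001
^ 1101000
---------
  0010001

Answer: 0010001 (17)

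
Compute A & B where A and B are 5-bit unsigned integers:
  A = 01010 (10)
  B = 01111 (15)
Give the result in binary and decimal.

Apply & to each column (1 only where both bits are 1):
  01010
& 01111
-------
  01010

Answer: 01010 (10)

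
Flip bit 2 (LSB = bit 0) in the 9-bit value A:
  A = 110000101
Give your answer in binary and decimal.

Mask = 1 << 2 = 000000100
Bit 2 of A is 1; XOR with the mask flips it to 0.
  110000101
^ 000000100
-----------
  110000001

Answer: 110000001 (385)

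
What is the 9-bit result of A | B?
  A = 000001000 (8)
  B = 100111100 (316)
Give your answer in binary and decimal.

Apply | to each column (1 where either bit is 1):
  000001000
| 100111100
-----------
  100111100

Answer: 100111100 (316)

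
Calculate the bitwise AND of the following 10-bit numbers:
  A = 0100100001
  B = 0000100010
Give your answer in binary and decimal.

Apply & to each column (1 only where both bits are 1):
  0100100001
& 0000100010
------------
  0000100000

Answer: 0000100000 (32)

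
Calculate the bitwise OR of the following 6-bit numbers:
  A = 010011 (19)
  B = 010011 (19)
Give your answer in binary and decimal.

Apply | to each column (1 where either bit is 1):
  010011
| 010011
--------
  010011

Answer: 010011 (19)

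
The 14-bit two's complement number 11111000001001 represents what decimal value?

MSB is 1, so the value is negative. Find the magnitude:
1. Invert bits:  00000111110110
2. Add 1:        00000111110111  = 503
3. Apply sign:   -503

Answer: -503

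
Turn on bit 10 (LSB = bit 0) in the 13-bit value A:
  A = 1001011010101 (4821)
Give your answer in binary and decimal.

Mask = 1 << 10 = 0010000000000
Bit 10 of A is 0, so OR-ing with the mask flips it to 1.
  1001011010101
| 0010000000000
---------------
  1011011010101

Answer: 1011011010101 (5845)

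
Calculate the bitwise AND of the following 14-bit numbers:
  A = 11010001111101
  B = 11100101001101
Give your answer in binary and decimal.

Apply & to each column (1 only where both bits are 1):
  11010001111101
& 11100101001101
----------------
  11000001001101

Answer: 11000001001101 (12365)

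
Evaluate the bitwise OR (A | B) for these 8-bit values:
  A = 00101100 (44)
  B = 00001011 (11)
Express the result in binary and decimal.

Apply | to each column (1 where either bit is 1):
  00101100
| 00001011
----------
  00101111

Answer: 00101111 (47)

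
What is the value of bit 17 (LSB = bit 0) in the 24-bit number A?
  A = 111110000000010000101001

Bit 17 is the 18th from the right.
  111110000000010000101001
        ^
That bit is 0.

Answer: 0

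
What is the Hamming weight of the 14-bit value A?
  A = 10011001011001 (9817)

10011001011001
1-bits at positions (from bit 0 = LSB): 0, 3, 4, 6, 9, 10, 13
Count = 7

Answer: 7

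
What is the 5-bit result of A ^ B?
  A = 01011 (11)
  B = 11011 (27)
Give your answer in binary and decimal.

Apply ^ to each column (1 where bits differ):
  01011
^ 11011
-------
  10000

Answer: 10000 (16)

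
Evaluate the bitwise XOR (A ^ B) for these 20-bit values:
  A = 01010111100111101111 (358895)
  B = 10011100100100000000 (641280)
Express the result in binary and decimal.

Apply ^ to each column (1 where bits differ):
  01010111100111101111
^ 10011100100100000000
----------------------
  11001011000011101111

Answer: 11001011000011101111 (831727)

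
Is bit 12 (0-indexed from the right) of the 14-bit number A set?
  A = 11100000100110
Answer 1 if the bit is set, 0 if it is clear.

Bit 12 is the 13th from the right.
  11100000100110
   ^
That bit is 1.

Answer: 1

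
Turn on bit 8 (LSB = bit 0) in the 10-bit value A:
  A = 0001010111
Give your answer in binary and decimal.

Mask = 1 << 8 = 0100000000
Bit 8 of A is 0, so OR-ing with the mask flips it to 1.
  0001010111
| 0100000000
------------
  0101010111

Answer: 0101010111 (343)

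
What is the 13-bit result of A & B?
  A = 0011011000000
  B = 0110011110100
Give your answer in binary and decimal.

Apply & to each column (1 only where both bits are 1):
  0011011000000
& 0110011110100
---------------
  0010011000000

Answer: 0010011000000 (1216)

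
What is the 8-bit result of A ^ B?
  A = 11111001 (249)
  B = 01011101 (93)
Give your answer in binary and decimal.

Apply ^ to each column (1 where bits differ):
  11111001
^ 01011101
----------
  10100100

Answer: 10100100 (164)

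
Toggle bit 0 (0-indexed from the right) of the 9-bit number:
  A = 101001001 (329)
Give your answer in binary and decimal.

Mask = 1 << 0 = 000000001
Bit 0 of A is 1; XOR with the mask flips it to 0.
  101001001
^ 000000001
-----------
  101001000

Answer: 101001000 (328)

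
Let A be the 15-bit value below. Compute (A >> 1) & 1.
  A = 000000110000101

Bit 1 is the 2nd from the right.
  000000110000101
               ^
That bit is 0.

Answer: 0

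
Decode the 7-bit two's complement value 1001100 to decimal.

MSB is 1, so the value is negative. Find the magnitude:
1. Invert bits:  0110011
2. Add 1:        0110100  = 52
3. Apply sign:   -52

Answer: -52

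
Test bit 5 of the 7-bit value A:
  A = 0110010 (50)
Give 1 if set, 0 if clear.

Bit 5 is the 6th from the right.
  0110010
   ^
That bit is 1.

Answer: 1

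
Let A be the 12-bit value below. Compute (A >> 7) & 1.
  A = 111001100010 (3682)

Bit 7 is the 8th from the right.
  111001100010
      ^
That bit is 0.

Answer: 0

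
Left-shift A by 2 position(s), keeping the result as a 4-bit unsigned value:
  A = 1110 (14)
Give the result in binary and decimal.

Shift left by 2: drop the top 2 bit(s), append 2 zero(s) on the right.
  1110  ->  discard [11], keep [10], append 00
= 1000

Answer: 1000 (8)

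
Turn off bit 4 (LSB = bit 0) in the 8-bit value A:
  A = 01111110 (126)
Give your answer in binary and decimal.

Mask = ~(1 << 4) = 11101111
Bit 4 of A is 1, so AND-ing with the mask clears it to 0.
  01111110
& 11101111
----------
  01101110

Answer: 01101110 (110)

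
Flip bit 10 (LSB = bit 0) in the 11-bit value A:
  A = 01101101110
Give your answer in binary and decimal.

Mask = 1 << 10 = 10000000000
Bit 10 of A is 0; XOR with the mask flips it to 1.
  01101101110
^ 10000000000
-------------
  11101101110

Answer: 11101101110 (1902)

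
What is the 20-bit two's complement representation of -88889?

1. Binary of +88889:  00010101101100111001
2. Invert bits:     11101010010011000110
3. Add 1:           11101010010011000111

Answer: 11101010010011000111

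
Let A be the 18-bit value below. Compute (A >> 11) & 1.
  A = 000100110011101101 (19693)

Bit 11 is the 12th from the right.
  000100110011101101
        ^
That bit is 1.

Answer: 1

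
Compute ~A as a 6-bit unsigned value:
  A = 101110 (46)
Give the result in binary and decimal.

Flip each bit (0->1, 1->0):
  101110
  010001

Answer: 010001 (17)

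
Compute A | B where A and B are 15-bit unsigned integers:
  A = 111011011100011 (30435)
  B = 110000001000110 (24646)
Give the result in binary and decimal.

Apply | to each column (1 where either bit is 1):
  111011011100011
| 110000001000110
-----------------
  111011011100111

Answer: 111011011100111 (30439)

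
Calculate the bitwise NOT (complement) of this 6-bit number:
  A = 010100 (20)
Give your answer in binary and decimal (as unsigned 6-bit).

Flip each bit (0->1, 1->0):
  010100
  101011

Answer: 101011 (43)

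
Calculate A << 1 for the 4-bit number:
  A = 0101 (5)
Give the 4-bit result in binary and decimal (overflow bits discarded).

Shift left by 1: drop the top 1 bit(s), append 1 zero(s) on the right.
  0101  ->  discard [0], keep [101], append 0
= 1010

Answer: 1010 (10)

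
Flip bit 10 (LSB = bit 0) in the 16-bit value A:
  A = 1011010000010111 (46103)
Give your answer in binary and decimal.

Mask = 1 << 10 = 0000010000000000
Bit 10 of A is 1; XOR with the mask flips it to 0.
  1011010000010111
^ 0000010000000000
------------------
  1011000000010111

Answer: 1011000000010111 (45079)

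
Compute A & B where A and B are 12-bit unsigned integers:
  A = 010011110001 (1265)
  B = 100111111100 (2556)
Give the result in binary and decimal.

Apply & to each column (1 only where both bits are 1):
  010011110001
& 100111111100
--------------
  000011110000

Answer: 000011110000 (240)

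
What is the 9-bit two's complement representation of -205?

1. Binary of +205:  011001101
2. Invert bits:     100110010
3. Add 1:           100110011

Answer: 100110011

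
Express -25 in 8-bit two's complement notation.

1. Binary of +25:  00011001
2. Invert bits:     11100110
3. Add 1:           11100111

Answer: 11100111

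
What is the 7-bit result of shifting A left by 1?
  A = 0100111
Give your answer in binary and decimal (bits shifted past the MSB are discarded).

Shift left by 1: drop the top 1 bit(s), append 1 zero(s) on the right.
  0100111  ->  discard [0], keep [100111], append 0
= 1001110

Answer: 1001110 (78)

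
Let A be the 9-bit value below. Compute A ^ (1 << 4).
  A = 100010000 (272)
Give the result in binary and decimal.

Mask = 1 << 4 = 000010000
Bit 4 of A is 1; XOR with the mask flips it to 0.
  100010000
^ 000010000
-----------
  100000000

Answer: 100000000 (256)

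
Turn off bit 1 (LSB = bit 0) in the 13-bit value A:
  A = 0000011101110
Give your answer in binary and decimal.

Mask = ~(1 << 1) = 1111111111101
Bit 1 of A is 1, so AND-ing with the mask clears it to 0.
  0000011101110
& 1111111111101
---------------
  0000011101100

Answer: 0000011101100 (236)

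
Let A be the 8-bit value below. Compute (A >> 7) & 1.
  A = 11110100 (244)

Bit 7 is the 8th from the right.
  11110100
  ^
That bit is 1.

Answer: 1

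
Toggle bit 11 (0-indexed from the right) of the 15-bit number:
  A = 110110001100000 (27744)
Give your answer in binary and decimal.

Mask = 1 << 11 = 000100000000000
Bit 11 of A is 1; XOR with the mask flips it to 0.
  110110001100000
^ 000100000000000
-----------------
  110010001100000

Answer: 110010001100000 (25696)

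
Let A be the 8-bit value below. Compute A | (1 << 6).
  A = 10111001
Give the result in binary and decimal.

Mask = 1 << 6 = 01000000
Bit 6 of A is 0, so OR-ing with the mask flips it to 1.
  10111001
| 01000000
----------
  11111001

Answer: 11111001 (249)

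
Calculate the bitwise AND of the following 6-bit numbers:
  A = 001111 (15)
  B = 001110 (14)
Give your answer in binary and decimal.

Apply & to each column (1 only where both bits are 1):
  001111
& 001110
--------
  001110

Answer: 001110 (14)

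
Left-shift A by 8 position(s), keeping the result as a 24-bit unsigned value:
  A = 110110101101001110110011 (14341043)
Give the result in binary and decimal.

Shift left by 8: drop the top 8 bit(s), append 8 zero(s) on the right.
  110110101101001110110011  ->  discard [11011010], keep [1101001110110011], append 00000000
= 110100111011001100000000

Answer: 110100111011001100000000 (13873920)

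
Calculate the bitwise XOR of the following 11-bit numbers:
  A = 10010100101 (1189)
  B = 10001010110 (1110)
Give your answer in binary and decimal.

Apply ^ to each column (1 where bits differ):
  10010100101
^ 10001010110
-------------
  00011110011

Answer: 00011110011 (243)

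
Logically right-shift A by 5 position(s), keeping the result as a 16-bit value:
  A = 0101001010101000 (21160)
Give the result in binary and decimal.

Logical shift right by 5: drop the bottom 5 bit(s), prepend 5 zero(s) on the left.
  0101001010101000  ->  keep [01010010101], discard [01000], prepend 00000
= 0000001010010101

Answer: 0000001010010101 (661)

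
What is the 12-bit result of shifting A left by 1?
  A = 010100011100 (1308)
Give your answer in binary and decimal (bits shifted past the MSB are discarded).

Shift left by 1: drop the top 1 bit(s), append 1 zero(s) on the right.
  010100011100  ->  discard [0], keep [10100011100], append 0
= 101000111000

Answer: 101000111000 (2616)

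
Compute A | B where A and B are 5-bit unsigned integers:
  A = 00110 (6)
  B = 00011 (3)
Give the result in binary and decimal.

Apply | to each column (1 where either bit is 1):
  00110
| 00011
-------
  00111

Answer: 00111 (7)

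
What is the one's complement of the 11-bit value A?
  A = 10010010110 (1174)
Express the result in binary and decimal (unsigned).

Flip each bit (0->1, 1->0):
  10010010110
  01101101001

Answer: 01101101001 (873)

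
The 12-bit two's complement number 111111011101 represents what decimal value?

MSB is 1, so the value is negative. Find the magnitude:
1. Invert bits:  000000100010
2. Add 1:        000000100011  = 35
3. Apply sign:   -35

Answer: -35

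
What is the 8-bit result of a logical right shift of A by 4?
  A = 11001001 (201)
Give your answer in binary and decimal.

Logical shift right by 4: drop the bottom 4 bit(s), prepend 4 zero(s) on the left.
  11001001  ->  keep [1100], discard [1001], prepend 0000
= 00001100

Answer: 00001100 (12)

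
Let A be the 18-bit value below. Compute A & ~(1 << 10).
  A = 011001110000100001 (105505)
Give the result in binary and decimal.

Mask = ~(1 << 10) = 111111101111111111
Bit 10 of A is 1, so AND-ing with the mask clears it to 0.
  011001110000100001
& 111111101111111111
--------------------
  011001100000100001

Answer: 011001100000100001 (104481)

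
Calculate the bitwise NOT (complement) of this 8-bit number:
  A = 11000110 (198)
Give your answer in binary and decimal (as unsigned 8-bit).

Flip each bit (0->1, 1->0):
  11000110
  00111001

Answer: 00111001 (57)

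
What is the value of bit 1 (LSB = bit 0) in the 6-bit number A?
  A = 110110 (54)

Bit 1 is the 2nd from the right.
  110110
      ^
That bit is 1.

Answer: 1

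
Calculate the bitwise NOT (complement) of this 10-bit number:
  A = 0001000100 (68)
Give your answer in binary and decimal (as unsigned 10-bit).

Flip each bit (0->1, 1->0):
  0001000100
  1110111011

Answer: 1110111011 (955)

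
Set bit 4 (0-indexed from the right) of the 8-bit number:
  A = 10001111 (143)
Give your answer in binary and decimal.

Mask = 1 << 4 = 00010000
Bit 4 of A is 0, so OR-ing with the mask flips it to 1.
  10001111
| 00010000
----------
  10011111

Answer: 10011111 (159)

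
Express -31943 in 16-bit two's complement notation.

1. Binary of +31943:  0111110011000111
2. Invert bits:     1000001100111000
3. Add 1:           1000001100111001

Answer: 1000001100111001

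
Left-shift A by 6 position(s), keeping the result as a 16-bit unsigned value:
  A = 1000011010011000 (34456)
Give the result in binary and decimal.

Shift left by 6: drop the top 6 bit(s), append 6 zero(s) on the right.
  1000011010011000  ->  discard [100001], keep [1010011000], append 000000
= 1010011000000000

Answer: 1010011000000000 (42496)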